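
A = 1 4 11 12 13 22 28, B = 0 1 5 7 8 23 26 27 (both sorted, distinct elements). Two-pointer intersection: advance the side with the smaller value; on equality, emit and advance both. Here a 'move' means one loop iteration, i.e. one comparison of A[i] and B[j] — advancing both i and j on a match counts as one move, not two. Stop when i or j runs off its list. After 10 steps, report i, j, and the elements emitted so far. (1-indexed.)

i=7, j=6, emitted=[1]

[i=1,j=1] 1>0 → j++
[i=1,j=2] 1==1 emit → i++,j++
[i=2,j=3] 4<5 → i++
[i=3,j=3] 11>5 → j++
[i=3,j=4] 11>7 → j++
[i=3,j=5] 11>8 → j++
[i=3,j=6] 11<23 → i++
[i=4,j=6] 12<23 → i++
[i=5,j=6] 13<23 → i++
[i=6,j=6] 22<23 → i++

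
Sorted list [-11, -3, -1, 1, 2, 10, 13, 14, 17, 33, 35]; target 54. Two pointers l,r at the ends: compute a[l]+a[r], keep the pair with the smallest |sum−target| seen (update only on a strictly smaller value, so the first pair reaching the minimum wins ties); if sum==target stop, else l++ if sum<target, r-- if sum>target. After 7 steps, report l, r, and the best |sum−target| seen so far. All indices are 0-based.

l=7, r=10, best |Δ|=6

[0,10] -11+35=24 d=30 * → l++
[1,10] -3+35=32 d=22 * → l++
[2,10] -1+35=34 d=20 * → l++
[3,10] 1+35=36 d=18 * → l++
[4,10] 2+35=37 d=17 * → l++
[5,10] 10+35=45 d=9 * → l++
[6,10] 13+35=48 d=6 * → l++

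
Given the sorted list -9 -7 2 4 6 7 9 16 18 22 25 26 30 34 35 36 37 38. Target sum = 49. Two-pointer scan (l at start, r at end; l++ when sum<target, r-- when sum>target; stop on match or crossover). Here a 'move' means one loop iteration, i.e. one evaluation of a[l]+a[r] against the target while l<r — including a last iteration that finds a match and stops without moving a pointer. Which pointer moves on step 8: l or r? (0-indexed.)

l=0 r=17: -9+38=29 <49, l++
l=1 r=17: -7+38=31 <49, l++
l=2 r=17: 2+38=40 <49, l++
l=3 r=17: 4+38=42 <49, l++
l=4 r=17: 6+38=44 <49, l++
l=5 r=17: 7+38=45 <49, l++
l=6 r=17: 9+38=47 <49, l++
l=7 r=17: 16+38=54 >49, r--

r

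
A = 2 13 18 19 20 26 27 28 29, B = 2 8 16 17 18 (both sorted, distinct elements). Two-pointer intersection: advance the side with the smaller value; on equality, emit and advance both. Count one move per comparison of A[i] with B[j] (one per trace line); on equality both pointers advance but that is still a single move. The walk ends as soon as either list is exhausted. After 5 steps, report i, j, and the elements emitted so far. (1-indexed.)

i=3, j=5, emitted=[2]

[i=1,j=1] 2==2 emit → i++,j++
[i=2,j=2] 13>8 → j++
[i=2,j=3] 13<16 → i++
[i=3,j=3] 18>16 → j++
[i=3,j=4] 18>17 → j++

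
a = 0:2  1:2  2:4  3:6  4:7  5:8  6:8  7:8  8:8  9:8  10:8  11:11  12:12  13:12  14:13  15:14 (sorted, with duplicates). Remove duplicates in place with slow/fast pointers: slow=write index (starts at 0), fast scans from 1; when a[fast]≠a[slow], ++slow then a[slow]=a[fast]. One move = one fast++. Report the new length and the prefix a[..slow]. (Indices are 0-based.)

length 9; prefix = [2, 4, 6, 7, 8, 11, 12, 13, 14]

(s=0,f=1) a[fast]=2=a[slow] dup → fast++
(s=0,f=2) a[fast]=4≠a[slow]=2 write a[1]=4 → slow++,fast++
(s=1,f=3) a[fast]=6≠a[slow]=4 write a[2]=6 → slow++,fast++
(s=2,f=4) a[fast]=7≠a[slow]=6 write a[3]=7 → slow++,fast++
(s=3,f=5) a[fast]=8≠a[slow]=7 write a[4]=8 → slow++,fast++
(s=4,f=6) a[fast]=8=a[slow] dup → fast++
(s=4,f=7) a[fast]=8=a[slow] dup → fast++
(s=4,f=8) a[fast]=8=a[slow] dup → fast++
(s=4,f=9) a[fast]=8=a[slow] dup → fast++
(s=4,f=10) a[fast]=8=a[slow] dup → fast++
(s=4,f=11) a[fast]=11≠a[slow]=8 write a[5]=11 → slow++,fast++
(s=5,f=12) a[fast]=12≠a[slow]=11 write a[6]=12 → slow++,fast++
(s=6,f=13) a[fast]=12=a[slow] dup → fast++
(s=6,f=14) a[fast]=13≠a[slow]=12 write a[7]=13 → slow++,fast++
(s=7,f=15) a[fast]=14≠a[slow]=13 write a[8]=14 → slow++,fast++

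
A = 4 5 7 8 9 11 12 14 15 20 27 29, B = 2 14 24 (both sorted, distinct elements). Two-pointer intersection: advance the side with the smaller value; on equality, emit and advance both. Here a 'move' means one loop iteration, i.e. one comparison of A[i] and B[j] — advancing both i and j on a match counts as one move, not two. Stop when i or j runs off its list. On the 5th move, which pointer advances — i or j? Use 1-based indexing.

[i=1,j=1] 4>2 → j++
[i=1,j=2] 4<14 → i++
[i=2,j=2] 5<14 → i++
[i=3,j=2] 7<14 → i++
[i=4,j=2] 8<14 → i++

i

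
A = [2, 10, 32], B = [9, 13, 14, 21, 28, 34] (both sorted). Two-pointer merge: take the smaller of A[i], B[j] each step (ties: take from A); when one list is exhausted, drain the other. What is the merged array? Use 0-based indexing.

[2, 9, 10, 13, 14, 21, 28, 32, 34]

[i=0,j=0] A[i]=2<=B[j]=9 take 2 → i++
[i=1,j=0] A[i]=10>B[j]=9 take 9 → j++
[i=1,j=1] A[i]=10<=B[j]=13 take 10 → i++
[i=2,j=1] A[i]=32>B[j]=13 take 13 → j++
[i=2,j=2] A[i]=32>B[j]=14 take 14 → j++
[i=2,j=3] A[i]=32>B[j]=21 take 21 → j++
[i=2,j=4] A[i]=32>B[j]=28 take 28 → j++
[i=2,j=5] A[i]=32<=B[j]=34 take 32 → i++
[i=3,j=5] A done, take B[j]=34 → j++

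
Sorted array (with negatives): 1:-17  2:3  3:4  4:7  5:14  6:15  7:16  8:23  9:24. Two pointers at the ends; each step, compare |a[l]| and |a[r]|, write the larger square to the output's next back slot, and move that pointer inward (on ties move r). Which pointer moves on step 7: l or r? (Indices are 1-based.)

r

[1,9] |-17|<=|24| out[9]=576 → r--
[1,8] |-17|<=|23| out[8]=529 → r--
[1,7] |-17|>|16| out[7]=289 → l++
[2,7] |3|<=|16| out[6]=256 → r--
[2,6] |3|<=|15| out[5]=225 → r--
[2,5] |3|<=|14| out[4]=196 → r--
[2,4] |3|<=|7| out[3]=49 → r--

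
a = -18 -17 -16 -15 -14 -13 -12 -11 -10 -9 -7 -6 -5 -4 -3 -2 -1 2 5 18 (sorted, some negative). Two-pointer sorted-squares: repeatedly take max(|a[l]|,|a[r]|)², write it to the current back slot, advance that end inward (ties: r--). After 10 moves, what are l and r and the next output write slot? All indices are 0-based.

l=9, r=18, next write slot=9

[0,19] |-18|<=|18| out[19]=324 → r--
[0,18] |-18|>|5| out[18]=324 → l++
[1,18] |-17|>|5| out[17]=289 → l++
[2,18] |-16|>|5| out[16]=256 → l++
[3,18] |-15|>|5| out[15]=225 → l++
[4,18] |-14|>|5| out[14]=196 → l++
[5,18] |-13|>|5| out[13]=169 → l++
[6,18] |-12|>|5| out[12]=144 → l++
[7,18] |-11|>|5| out[11]=121 → l++
[8,18] |-10|>|5| out[10]=100 → l++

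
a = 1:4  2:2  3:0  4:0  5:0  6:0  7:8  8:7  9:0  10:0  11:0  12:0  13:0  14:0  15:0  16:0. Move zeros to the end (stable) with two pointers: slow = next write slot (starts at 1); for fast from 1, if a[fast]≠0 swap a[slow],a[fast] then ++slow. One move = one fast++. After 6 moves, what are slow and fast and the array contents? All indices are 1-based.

slow=3, fast=7, a=[4, 2, 0, 0, 0, 0, 8, 7, 0, 0, 0, 0, 0, 0, 0, 0]

slow=1 fast=1: a[fast]=4≠0 swap→a[1]=4, slow++,fast++
slow=2 fast=2: a[fast]=2≠0 swap→a[2]=2, slow++,fast++
slow=3 fast=3: a[fast]=0, fast++
slow=3 fast=4: a[fast]=0, fast++
slow=3 fast=5: a[fast]=0, fast++
slow=3 fast=6: a[fast]=0, fast++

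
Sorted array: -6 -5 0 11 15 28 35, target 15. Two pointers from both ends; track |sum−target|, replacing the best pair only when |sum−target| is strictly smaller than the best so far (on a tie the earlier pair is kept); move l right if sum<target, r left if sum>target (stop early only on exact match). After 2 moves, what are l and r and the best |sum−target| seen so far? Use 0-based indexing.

[0,6] -6+35=29 d=14 * → r--
[0,5] -6+28=22 d=7 * → r--

l=0, r=4, best |Δ|=7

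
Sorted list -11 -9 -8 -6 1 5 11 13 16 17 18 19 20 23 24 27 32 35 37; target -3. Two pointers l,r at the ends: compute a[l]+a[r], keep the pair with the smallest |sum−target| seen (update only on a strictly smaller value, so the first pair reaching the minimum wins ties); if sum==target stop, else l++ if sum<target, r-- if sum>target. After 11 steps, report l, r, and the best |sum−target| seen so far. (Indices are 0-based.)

l=0, r=7, best |Δ|=8

[0,18] -11+37=26 d=29 * → r--
[0,17] -11+35=24 d=27 * → r--
[0,16] -11+32=21 d=24 * → r--
[0,15] -11+27=16 d=19 * → r--
[0,14] -11+24=13 d=16 * → r--
[0,13] -11+23=12 d=15 * → r--
[0,12] -11+20=9 d=12 * → r--
[0,11] -11+19=8 d=11 * → r--
[0,10] -11+18=7 d=10 * → r--
[0,9] -11+17=6 d=9 * → r--
[0,8] -11+16=5 d=8 * → r--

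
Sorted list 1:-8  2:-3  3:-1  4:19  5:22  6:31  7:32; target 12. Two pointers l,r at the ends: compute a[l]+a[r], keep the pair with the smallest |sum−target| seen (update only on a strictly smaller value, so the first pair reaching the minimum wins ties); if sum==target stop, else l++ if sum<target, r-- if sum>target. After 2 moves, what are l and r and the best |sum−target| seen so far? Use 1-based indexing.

[1,7] -8+32=24 d=12 * → r--
[1,6] -8+31=23 d=11 * → r--

l=1, r=5, best |Δ|=11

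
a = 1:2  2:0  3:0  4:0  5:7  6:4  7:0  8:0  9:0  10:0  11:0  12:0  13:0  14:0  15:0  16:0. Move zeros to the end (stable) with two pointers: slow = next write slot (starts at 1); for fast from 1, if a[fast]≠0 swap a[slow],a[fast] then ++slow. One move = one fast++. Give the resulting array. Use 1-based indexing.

(s=1,f=1) a[fast]=2≠0 swap→a[1]=2 → slow++,fast++
(s=2,f=2) a[fast]=0 → fast++
(s=2,f=3) a[fast]=0 → fast++
(s=2,f=4) a[fast]=0 → fast++
(s=2,f=5) a[fast]=7≠0 swap→a[2]=7 → slow++,fast++
(s=3,f=6) a[fast]=4≠0 swap→a[3]=4 → slow++,fast++
(s=4,f=7) a[fast]=0 → fast++
(s=4,f=8) a[fast]=0 → fast++
(s=4,f=9) a[fast]=0 → fast++
(s=4,f=10) a[fast]=0 → fast++
(s=4,f=11) a[fast]=0 → fast++
(s=4,f=12) a[fast]=0 → fast++
(s=4,f=13) a[fast]=0 → fast++
(s=4,f=14) a[fast]=0 → fast++
(s=4,f=15) a[fast]=0 → fast++
(s=4,f=16) a[fast]=0 → fast++

[2, 7, 4, 0, 0, 0, 0, 0, 0, 0, 0, 0, 0, 0, 0, 0]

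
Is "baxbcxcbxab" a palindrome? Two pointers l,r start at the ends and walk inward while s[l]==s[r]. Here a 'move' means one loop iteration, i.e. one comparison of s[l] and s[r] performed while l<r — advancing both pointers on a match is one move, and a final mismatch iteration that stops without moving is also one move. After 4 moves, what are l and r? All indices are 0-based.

l=4, r=6

[0,10] 'b'=='b' → l++,r--
[1,9] 'a'=='a' → l++,r--
[2,8] 'x'=='x' → l++,r--
[3,7] 'b'=='b' → l++,r--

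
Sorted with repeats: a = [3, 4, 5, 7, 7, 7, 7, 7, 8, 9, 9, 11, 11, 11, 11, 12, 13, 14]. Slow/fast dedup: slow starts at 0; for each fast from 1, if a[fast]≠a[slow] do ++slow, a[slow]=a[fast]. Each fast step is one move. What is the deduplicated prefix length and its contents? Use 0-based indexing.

slow=0 fast=1: a[fast]=4≠a[slow]=3 write a[1]=4, slow++,fast++
slow=1 fast=2: a[fast]=5≠a[slow]=4 write a[2]=5, slow++,fast++
slow=2 fast=3: a[fast]=7≠a[slow]=5 write a[3]=7, slow++,fast++
slow=3 fast=4: a[fast]=7=a[slow] dup, fast++
slow=3 fast=5: a[fast]=7=a[slow] dup, fast++
slow=3 fast=6: a[fast]=7=a[slow] dup, fast++
slow=3 fast=7: a[fast]=7=a[slow] dup, fast++
slow=3 fast=8: a[fast]=8≠a[slow]=7 write a[4]=8, slow++,fast++
slow=4 fast=9: a[fast]=9≠a[slow]=8 write a[5]=9, slow++,fast++
slow=5 fast=10: a[fast]=9=a[slow] dup, fast++
slow=5 fast=11: a[fast]=11≠a[slow]=9 write a[6]=11, slow++,fast++
slow=6 fast=12: a[fast]=11=a[slow] dup, fast++
slow=6 fast=13: a[fast]=11=a[slow] dup, fast++
slow=6 fast=14: a[fast]=11=a[slow] dup, fast++
slow=6 fast=15: a[fast]=12≠a[slow]=11 write a[7]=12, slow++,fast++
slow=7 fast=16: a[fast]=13≠a[slow]=12 write a[8]=13, slow++,fast++
slow=8 fast=17: a[fast]=14≠a[slow]=13 write a[9]=14, slow++,fast++

length 10; prefix = [3, 4, 5, 7, 8, 9, 11, 12, 13, 14]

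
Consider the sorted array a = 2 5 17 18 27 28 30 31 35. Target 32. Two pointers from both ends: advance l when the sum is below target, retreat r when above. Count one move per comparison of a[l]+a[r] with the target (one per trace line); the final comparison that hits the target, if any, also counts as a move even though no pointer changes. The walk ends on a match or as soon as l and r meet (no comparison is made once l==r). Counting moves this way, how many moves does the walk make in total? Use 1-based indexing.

3 moves

l=1 r=9: 2+35=37 >32, r--
l=1 r=8: 2+31=33 >32, r--
l=1 r=7: 2+30=32, found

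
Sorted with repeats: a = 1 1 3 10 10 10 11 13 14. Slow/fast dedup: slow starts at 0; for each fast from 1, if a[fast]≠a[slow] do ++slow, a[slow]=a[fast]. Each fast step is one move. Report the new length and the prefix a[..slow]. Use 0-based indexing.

(s=0,f=1) a[fast]=1=a[slow] dup → fast++
(s=0,f=2) a[fast]=3≠a[slow]=1 write a[1]=3 → slow++,fast++
(s=1,f=3) a[fast]=10≠a[slow]=3 write a[2]=10 → slow++,fast++
(s=2,f=4) a[fast]=10=a[slow] dup → fast++
(s=2,f=5) a[fast]=10=a[slow] dup → fast++
(s=2,f=6) a[fast]=11≠a[slow]=10 write a[3]=11 → slow++,fast++
(s=3,f=7) a[fast]=13≠a[slow]=11 write a[4]=13 → slow++,fast++
(s=4,f=8) a[fast]=14≠a[slow]=13 write a[5]=14 → slow++,fast++

length 6; prefix = [1, 3, 10, 11, 13, 14]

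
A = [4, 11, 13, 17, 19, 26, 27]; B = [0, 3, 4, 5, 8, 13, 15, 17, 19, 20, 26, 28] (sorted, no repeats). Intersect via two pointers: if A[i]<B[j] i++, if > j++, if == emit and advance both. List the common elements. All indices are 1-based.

i=1 j=1: 4>0, j++
i=1 j=2: 4>3, j++
i=1 j=3: 4==4 emit, i++,j++
i=2 j=4: 11>5, j++
i=2 j=5: 11>8, j++
i=2 j=6: 11<13, i++
i=3 j=6: 13==13 emit, i++,j++
i=4 j=7: 17>15, j++
i=4 j=8: 17==17 emit, i++,j++
i=5 j=9: 19==19 emit, i++,j++
i=6 j=10: 26>20, j++
i=6 j=11: 26==26 emit, i++,j++
i=7 j=12: 27<28, i++

intersection = [4, 13, 17, 19, 26]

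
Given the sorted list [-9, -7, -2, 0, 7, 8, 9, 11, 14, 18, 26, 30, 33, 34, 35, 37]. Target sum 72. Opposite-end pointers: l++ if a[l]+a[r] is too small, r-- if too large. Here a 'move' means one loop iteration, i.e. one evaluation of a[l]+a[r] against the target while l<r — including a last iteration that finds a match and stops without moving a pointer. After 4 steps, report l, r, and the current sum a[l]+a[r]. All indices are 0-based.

[0,15] -9+37=28 <72 → l++
[1,15] -7+37=30 <72 → l++
[2,15] -2+37=35 <72 → l++
[3,15] 0+37=37 <72 → l++

l=4, r=15, sum=44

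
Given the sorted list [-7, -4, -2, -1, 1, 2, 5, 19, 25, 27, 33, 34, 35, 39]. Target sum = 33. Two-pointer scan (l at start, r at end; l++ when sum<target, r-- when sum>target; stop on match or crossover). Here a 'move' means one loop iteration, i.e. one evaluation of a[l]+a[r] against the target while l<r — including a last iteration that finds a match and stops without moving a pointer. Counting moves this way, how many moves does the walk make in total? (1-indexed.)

[1,14] -7+39=32 <33 → l++
[2,14] -4+39=35 >33 → r--
[2,13] -4+35=31 <33 → l++
[3,13] -2+35=33 → found

4 moves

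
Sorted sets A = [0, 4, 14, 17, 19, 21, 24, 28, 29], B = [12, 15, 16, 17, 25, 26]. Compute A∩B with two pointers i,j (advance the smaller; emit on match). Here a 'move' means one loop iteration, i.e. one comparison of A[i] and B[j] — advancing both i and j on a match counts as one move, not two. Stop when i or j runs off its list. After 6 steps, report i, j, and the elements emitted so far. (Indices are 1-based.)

i=1 j=1: 0<12, i++
i=2 j=1: 4<12, i++
i=3 j=1: 14>12, j++
i=3 j=2: 14<15, i++
i=4 j=2: 17>15, j++
i=4 j=3: 17>16, j++

i=4, j=4, emitted=[]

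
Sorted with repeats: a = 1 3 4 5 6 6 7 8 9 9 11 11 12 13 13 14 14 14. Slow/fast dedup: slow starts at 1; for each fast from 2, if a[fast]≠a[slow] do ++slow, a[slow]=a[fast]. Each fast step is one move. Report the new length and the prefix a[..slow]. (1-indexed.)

(s=1,f=2) a[fast]=3≠a[slow]=1 write a[2]=3 → slow++,fast++
(s=2,f=3) a[fast]=4≠a[slow]=3 write a[3]=4 → slow++,fast++
(s=3,f=4) a[fast]=5≠a[slow]=4 write a[4]=5 → slow++,fast++
(s=4,f=5) a[fast]=6≠a[slow]=5 write a[5]=6 → slow++,fast++
(s=5,f=6) a[fast]=6=a[slow] dup → fast++
(s=5,f=7) a[fast]=7≠a[slow]=6 write a[6]=7 → slow++,fast++
(s=6,f=8) a[fast]=8≠a[slow]=7 write a[7]=8 → slow++,fast++
(s=7,f=9) a[fast]=9≠a[slow]=8 write a[8]=9 → slow++,fast++
(s=8,f=10) a[fast]=9=a[slow] dup → fast++
(s=8,f=11) a[fast]=11≠a[slow]=9 write a[9]=11 → slow++,fast++
(s=9,f=12) a[fast]=11=a[slow] dup → fast++
(s=9,f=13) a[fast]=12≠a[slow]=11 write a[10]=12 → slow++,fast++
(s=10,f=14) a[fast]=13≠a[slow]=12 write a[11]=13 → slow++,fast++
(s=11,f=15) a[fast]=13=a[slow] dup → fast++
(s=11,f=16) a[fast]=14≠a[slow]=13 write a[12]=14 → slow++,fast++
(s=12,f=17) a[fast]=14=a[slow] dup → fast++
(s=12,f=18) a[fast]=14=a[slow] dup → fast++

length 12; prefix = [1, 3, 4, 5, 6, 7, 8, 9, 11, 12, 13, 14]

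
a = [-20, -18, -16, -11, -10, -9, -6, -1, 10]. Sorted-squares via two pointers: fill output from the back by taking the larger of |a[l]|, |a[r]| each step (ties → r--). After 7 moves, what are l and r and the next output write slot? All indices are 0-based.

l=0 r=8: |-20|>|10| out[8]=400, l++
l=1 r=8: |-18|>|10| out[7]=324, l++
l=2 r=8: |-16|>|10| out[6]=256, l++
l=3 r=8: |-11|>|10| out[5]=121, l++
l=4 r=8: |-10|<=|10| out[4]=100, r--
l=4 r=7: |-10|>|-1| out[3]=100, l++
l=5 r=7: |-9|>|-1| out[2]=81, l++

l=6, r=7, next write slot=1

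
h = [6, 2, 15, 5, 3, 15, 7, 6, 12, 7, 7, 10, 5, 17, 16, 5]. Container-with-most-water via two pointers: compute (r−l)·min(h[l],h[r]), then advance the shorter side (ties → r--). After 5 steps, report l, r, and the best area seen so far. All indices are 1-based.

l=1 r=16: min(6,5)*15=75 best=75 *, r--
l=1 r=15: min(6,16)*14=84 best=84 *, l++
l=2 r=15: min(2,16)*13=26 best=84, l++
l=3 r=15: min(15,16)*12=180 best=180 *, l++
l=4 r=15: min(5,16)*11=55 best=180, l++

l=5, r=15, best area=180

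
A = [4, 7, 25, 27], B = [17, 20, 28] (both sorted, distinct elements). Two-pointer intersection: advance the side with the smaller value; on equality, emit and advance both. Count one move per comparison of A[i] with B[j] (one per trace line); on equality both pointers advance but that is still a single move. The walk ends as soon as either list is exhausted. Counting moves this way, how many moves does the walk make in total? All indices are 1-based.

6 moves

[i=1,j=1] 4<17 → i++
[i=2,j=1] 7<17 → i++
[i=3,j=1] 25>17 → j++
[i=3,j=2] 25>20 → j++
[i=3,j=3] 25<28 → i++
[i=4,j=3] 27<28 → i++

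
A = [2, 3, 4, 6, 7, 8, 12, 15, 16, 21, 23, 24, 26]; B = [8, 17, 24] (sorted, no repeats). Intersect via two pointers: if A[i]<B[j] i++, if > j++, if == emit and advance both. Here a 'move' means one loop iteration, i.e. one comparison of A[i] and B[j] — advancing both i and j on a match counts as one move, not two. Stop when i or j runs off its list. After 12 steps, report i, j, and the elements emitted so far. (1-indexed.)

[i=1,j=1] 2<8 → i++
[i=2,j=1] 3<8 → i++
[i=3,j=1] 4<8 → i++
[i=4,j=1] 6<8 → i++
[i=5,j=1] 7<8 → i++
[i=6,j=1] 8==8 emit → i++,j++
[i=7,j=2] 12<17 → i++
[i=8,j=2] 15<17 → i++
[i=9,j=2] 16<17 → i++
[i=10,j=2] 21>17 → j++
[i=10,j=3] 21<24 → i++
[i=11,j=3] 23<24 → i++

i=12, j=3, emitted=[8]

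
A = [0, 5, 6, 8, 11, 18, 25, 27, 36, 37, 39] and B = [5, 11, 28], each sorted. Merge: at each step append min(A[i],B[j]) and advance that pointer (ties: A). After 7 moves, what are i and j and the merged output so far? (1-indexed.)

i=6, j=3, merged so far=[0, 5, 5, 6, 8, 11, 11]

i=1 j=1: A[i]=0<=B[j]=5 take 0, i++
i=2 j=1: A[i]=5<=B[j]=5 take 5, i++
i=3 j=1: A[i]=6>B[j]=5 take 5, j++
i=3 j=2: A[i]=6<=B[j]=11 take 6, i++
i=4 j=2: A[i]=8<=B[j]=11 take 8, i++
i=5 j=2: A[i]=11<=B[j]=11 take 11, i++
i=6 j=2: A[i]=18>B[j]=11 take 11, j++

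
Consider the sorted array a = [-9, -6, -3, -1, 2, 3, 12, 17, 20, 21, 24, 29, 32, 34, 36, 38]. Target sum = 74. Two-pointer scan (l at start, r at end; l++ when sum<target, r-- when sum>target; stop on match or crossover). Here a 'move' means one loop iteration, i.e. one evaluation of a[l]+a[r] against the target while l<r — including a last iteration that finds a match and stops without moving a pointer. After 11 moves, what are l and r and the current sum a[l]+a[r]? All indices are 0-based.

l=11, r=15, sum=67

l=0 r=15: -9+38=29 <74, l++
l=1 r=15: -6+38=32 <74, l++
l=2 r=15: -3+38=35 <74, l++
l=3 r=15: -1+38=37 <74, l++
l=4 r=15: 2+38=40 <74, l++
l=5 r=15: 3+38=41 <74, l++
l=6 r=15: 12+38=50 <74, l++
l=7 r=15: 17+38=55 <74, l++
l=8 r=15: 20+38=58 <74, l++
l=9 r=15: 21+38=59 <74, l++
l=10 r=15: 24+38=62 <74, l++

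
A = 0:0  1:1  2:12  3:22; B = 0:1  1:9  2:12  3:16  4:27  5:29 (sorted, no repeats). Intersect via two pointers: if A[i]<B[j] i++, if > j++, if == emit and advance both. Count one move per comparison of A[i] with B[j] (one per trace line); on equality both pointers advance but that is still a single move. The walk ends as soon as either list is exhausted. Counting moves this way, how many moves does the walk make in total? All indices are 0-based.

6 moves

i=0 j=0: 0<1, i++
i=1 j=0: 1==1 emit, i++,j++
i=2 j=1: 12>9, j++
i=2 j=2: 12==12 emit, i++,j++
i=3 j=3: 22>16, j++
i=3 j=4: 22<27, i++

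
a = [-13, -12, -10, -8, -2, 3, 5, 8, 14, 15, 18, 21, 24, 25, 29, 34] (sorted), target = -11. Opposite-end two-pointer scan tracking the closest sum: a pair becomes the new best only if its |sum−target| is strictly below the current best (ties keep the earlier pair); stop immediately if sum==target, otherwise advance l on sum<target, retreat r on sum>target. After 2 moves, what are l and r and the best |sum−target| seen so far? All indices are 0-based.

l=0, r=13, best |Δ|=27

l=0 r=15: -13+34=21 d=32 *, r--
l=0 r=14: -13+29=16 d=27 *, r--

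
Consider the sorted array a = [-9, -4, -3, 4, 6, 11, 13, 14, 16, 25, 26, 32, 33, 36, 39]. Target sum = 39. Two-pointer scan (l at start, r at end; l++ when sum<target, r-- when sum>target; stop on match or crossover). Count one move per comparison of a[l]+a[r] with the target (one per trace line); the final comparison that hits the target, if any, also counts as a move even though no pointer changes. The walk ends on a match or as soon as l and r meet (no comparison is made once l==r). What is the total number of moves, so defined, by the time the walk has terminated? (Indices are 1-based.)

7 moves

[1,15] -9+39=30 <39 → l++
[2,15] -4+39=35 <39 → l++
[3,15] -3+39=36 <39 → l++
[4,15] 4+39=43 >39 → r--
[4,14] 4+36=40 >39 → r--
[4,13] 4+33=37 <39 → l++
[5,13] 6+33=39 → found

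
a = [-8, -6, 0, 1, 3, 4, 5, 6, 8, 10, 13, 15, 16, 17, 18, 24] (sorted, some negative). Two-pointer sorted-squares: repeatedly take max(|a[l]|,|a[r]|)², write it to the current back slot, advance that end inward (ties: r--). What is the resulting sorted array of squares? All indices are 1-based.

[0, 1, 9, 16, 25, 36, 36, 64, 64, 100, 169, 225, 256, 289, 324, 576]

[1,16] |-8|<=|24| out[16]=576 → r--
[1,15] |-8|<=|18| out[15]=324 → r--
[1,14] |-8|<=|17| out[14]=289 → r--
[1,13] |-8|<=|16| out[13]=256 → r--
[1,12] |-8|<=|15| out[12]=225 → r--
[1,11] |-8|<=|13| out[11]=169 → r--
[1,10] |-8|<=|10| out[10]=100 → r--
[1,9] |-8|<=|8| out[9]=64 → r--
[1,8] |-8|>|6| out[8]=64 → l++
[2,8] |-6|<=|6| out[7]=36 → r--
[2,7] |-6|>|5| out[6]=36 → l++
[3,7] |0|<=|5| out[5]=25 → r--
[3,6] |0|<=|4| out[4]=16 → r--
[3,5] |0|<=|3| out[3]=9 → r--
[3,4] |0|<=|1| out[2]=1 → r--
[3,3] |0|<=|0| out[1]=0 → r--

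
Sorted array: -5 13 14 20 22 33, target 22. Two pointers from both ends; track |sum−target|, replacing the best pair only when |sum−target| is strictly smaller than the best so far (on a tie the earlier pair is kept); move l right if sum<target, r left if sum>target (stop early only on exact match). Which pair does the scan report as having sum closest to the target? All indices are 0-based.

l=0 r=5: -5+33=28 d=6 *, r--
l=0 r=4: -5+22=17 d=5 *, l++
l=1 r=4: 13+22=35 d=13, r--
l=1 r=3: 13+20=33 d=11, r--
l=1 r=2: 13+14=27 d=5, r--

pair (-5, 22) with sum 17 (|Δ|=5)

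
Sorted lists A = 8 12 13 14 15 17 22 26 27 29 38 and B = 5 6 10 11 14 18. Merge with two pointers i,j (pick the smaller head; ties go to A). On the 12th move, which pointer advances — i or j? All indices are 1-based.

j

i=1 j=1: A[i]=8>B[j]=5 take 5, j++
i=1 j=2: A[i]=8>B[j]=6 take 6, j++
i=1 j=3: A[i]=8<=B[j]=10 take 8, i++
i=2 j=3: A[i]=12>B[j]=10 take 10, j++
i=2 j=4: A[i]=12>B[j]=11 take 11, j++
i=2 j=5: A[i]=12<=B[j]=14 take 12, i++
i=3 j=5: A[i]=13<=B[j]=14 take 13, i++
i=4 j=5: A[i]=14<=B[j]=14 take 14, i++
i=5 j=5: A[i]=15>B[j]=14 take 14, j++
i=5 j=6: A[i]=15<=B[j]=18 take 15, i++
i=6 j=6: A[i]=17<=B[j]=18 take 17, i++
i=7 j=6: A[i]=22>B[j]=18 take 18, j++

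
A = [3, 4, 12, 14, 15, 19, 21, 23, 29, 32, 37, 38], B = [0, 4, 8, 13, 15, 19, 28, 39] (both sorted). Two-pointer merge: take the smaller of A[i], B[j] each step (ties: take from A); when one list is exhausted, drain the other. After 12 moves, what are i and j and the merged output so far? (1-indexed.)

i=1 j=1: A[i]=3>B[j]=0 take 0, j++
i=1 j=2: A[i]=3<=B[j]=4 take 3, i++
i=2 j=2: A[i]=4<=B[j]=4 take 4, i++
i=3 j=2: A[i]=12>B[j]=4 take 4, j++
i=3 j=3: A[i]=12>B[j]=8 take 8, j++
i=3 j=4: A[i]=12<=B[j]=13 take 12, i++
i=4 j=4: A[i]=14>B[j]=13 take 13, j++
i=4 j=5: A[i]=14<=B[j]=15 take 14, i++
i=5 j=5: A[i]=15<=B[j]=15 take 15, i++
i=6 j=5: A[i]=19>B[j]=15 take 15, j++
i=6 j=6: A[i]=19<=B[j]=19 take 19, i++
i=7 j=6: A[i]=21>B[j]=19 take 19, j++

i=7, j=7, merged so far=[0, 3, 4, 4, 8, 12, 13, 14, 15, 15, 19, 19]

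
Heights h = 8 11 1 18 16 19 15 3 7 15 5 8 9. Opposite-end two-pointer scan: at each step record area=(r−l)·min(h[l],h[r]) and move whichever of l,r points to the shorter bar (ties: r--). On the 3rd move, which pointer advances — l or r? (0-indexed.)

r

l=0 r=12: min(8,9)*12=96 best=96 *, l++
l=1 r=12: min(11,9)*11=99 best=99 *, r--
l=1 r=11: min(11,8)*10=80 best=99, r--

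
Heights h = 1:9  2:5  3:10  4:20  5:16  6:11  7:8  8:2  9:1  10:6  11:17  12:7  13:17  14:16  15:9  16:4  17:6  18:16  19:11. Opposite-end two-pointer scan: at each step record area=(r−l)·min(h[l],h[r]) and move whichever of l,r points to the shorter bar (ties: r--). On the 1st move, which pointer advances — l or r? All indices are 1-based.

l=1 r=19: min(9,11)*18=162 best=162 *, l++

l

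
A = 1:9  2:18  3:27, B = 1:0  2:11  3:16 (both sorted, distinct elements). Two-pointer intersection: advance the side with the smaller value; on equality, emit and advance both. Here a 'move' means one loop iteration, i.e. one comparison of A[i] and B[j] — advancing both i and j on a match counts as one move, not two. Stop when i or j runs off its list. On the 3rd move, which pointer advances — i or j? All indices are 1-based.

[i=1,j=1] 9>0 → j++
[i=1,j=2] 9<11 → i++
[i=2,j=2] 18>11 → j++

j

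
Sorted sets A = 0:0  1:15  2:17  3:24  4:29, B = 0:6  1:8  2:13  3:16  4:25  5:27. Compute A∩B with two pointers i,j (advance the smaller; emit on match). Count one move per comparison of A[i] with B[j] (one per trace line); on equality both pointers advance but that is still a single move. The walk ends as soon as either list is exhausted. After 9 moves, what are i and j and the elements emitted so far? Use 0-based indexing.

[i=0,j=0] 0<6 → i++
[i=1,j=0] 15>6 → j++
[i=1,j=1] 15>8 → j++
[i=1,j=2] 15>13 → j++
[i=1,j=3] 15<16 → i++
[i=2,j=3] 17>16 → j++
[i=2,j=4] 17<25 → i++
[i=3,j=4] 24<25 → i++
[i=4,j=4] 29>25 → j++

i=4, j=5, emitted=[]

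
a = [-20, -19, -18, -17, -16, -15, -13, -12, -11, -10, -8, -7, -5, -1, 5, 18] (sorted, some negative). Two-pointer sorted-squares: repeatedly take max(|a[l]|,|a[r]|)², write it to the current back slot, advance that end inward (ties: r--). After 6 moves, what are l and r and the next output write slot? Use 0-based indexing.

l=5, r=14, next write slot=9

[0,15] |-20|>|18| out[15]=400 → l++
[1,15] |-19|>|18| out[14]=361 → l++
[2,15] |-18|<=|18| out[13]=324 → r--
[2,14] |-18|>|5| out[12]=324 → l++
[3,14] |-17|>|5| out[11]=289 → l++
[4,14] |-16|>|5| out[10]=256 → l++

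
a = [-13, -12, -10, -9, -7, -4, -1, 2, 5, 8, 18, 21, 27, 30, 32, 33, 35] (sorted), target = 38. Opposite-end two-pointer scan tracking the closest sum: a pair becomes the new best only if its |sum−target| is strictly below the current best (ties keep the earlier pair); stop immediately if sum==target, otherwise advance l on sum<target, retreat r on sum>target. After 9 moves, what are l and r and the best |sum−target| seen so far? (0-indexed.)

l=0 r=16: -13+35=22 d=16 *, l++
l=1 r=16: -12+35=23 d=15 *, l++
l=2 r=16: -10+35=25 d=13 *, l++
l=3 r=16: -9+35=26 d=12 *, l++
l=4 r=16: -7+35=28 d=10 *, l++
l=5 r=16: -4+35=31 d=7 *, l++
l=6 r=16: -1+35=34 d=4 *, l++
l=7 r=16: 2+35=37 d=1 *, l++
l=8 r=16: 5+35=40 d=2, r--

l=8, r=15, best |Δ|=1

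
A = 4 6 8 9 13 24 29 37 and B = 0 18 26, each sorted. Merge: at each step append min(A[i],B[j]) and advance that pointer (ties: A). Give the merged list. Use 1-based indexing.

i=1 j=1: A[i]=4>B[j]=0 take 0, j++
i=1 j=2: A[i]=4<=B[j]=18 take 4, i++
i=2 j=2: A[i]=6<=B[j]=18 take 6, i++
i=3 j=2: A[i]=8<=B[j]=18 take 8, i++
i=4 j=2: A[i]=9<=B[j]=18 take 9, i++
i=5 j=2: A[i]=13<=B[j]=18 take 13, i++
i=6 j=2: A[i]=24>B[j]=18 take 18, j++
i=6 j=3: A[i]=24<=B[j]=26 take 24, i++
i=7 j=3: A[i]=29>B[j]=26 take 26, j++
i=7 j=4: B done, take A[i]=29, i++
i=8 j=4: B done, take A[i]=37, i++

[0, 4, 6, 8, 9, 13, 18, 24, 26, 29, 37]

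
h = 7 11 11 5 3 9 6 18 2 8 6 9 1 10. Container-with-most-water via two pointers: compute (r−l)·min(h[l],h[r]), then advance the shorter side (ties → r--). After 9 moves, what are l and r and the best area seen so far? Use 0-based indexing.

l=0 r=13: min(7,10)*13=91 best=91 *, l++
l=1 r=13: min(11,10)*12=120 best=120 *, r--
l=1 r=12: min(11,1)*11=11 best=120, r--
l=1 r=11: min(11,9)*10=90 best=120, r--
l=1 r=10: min(11,6)*9=54 best=120, r--
l=1 r=9: min(11,8)*8=64 best=120, r--
l=1 r=8: min(11,2)*7=14 best=120, r--
l=1 r=7: min(11,18)*6=66 best=120, l++
l=2 r=7: min(11,18)*5=55 best=120, l++

l=3, r=7, best area=120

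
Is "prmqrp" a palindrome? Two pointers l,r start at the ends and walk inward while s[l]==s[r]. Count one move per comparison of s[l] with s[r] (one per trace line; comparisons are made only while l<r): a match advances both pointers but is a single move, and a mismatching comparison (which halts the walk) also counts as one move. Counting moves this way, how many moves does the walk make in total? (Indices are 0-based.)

[0,5] 'p'=='p' → l++,r--
[1,4] 'r'=='r' → l++,r--
[2,3] 'm'!='q' → stop

3 moves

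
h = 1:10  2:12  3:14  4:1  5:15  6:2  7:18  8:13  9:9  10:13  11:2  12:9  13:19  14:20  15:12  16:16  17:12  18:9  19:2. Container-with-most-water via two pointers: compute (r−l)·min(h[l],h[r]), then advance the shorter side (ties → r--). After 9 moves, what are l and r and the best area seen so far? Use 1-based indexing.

l=7, r=16, best area=182

l=1 r=19: min(10,2)*18=36 best=36 *, r--
l=1 r=18: min(10,9)*17=153 best=153 *, r--
l=1 r=17: min(10,12)*16=160 best=160 *, l++
l=2 r=17: min(12,12)*15=180 best=180 *, r--
l=2 r=16: min(12,16)*14=168 best=180, l++
l=3 r=16: min(14,16)*13=182 best=182 *, l++
l=4 r=16: min(1,16)*12=12 best=182, l++
l=5 r=16: min(15,16)*11=165 best=182, l++
l=6 r=16: min(2,16)*10=20 best=182, l++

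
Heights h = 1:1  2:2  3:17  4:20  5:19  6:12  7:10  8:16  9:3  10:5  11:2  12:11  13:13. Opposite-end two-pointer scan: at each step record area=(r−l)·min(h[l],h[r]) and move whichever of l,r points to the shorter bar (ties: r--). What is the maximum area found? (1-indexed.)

max area = 130

l=1 r=13: min(1,13)*12=12 best=12 *, l++
l=2 r=13: min(2,13)*11=22 best=22 *, l++
l=3 r=13: min(17,13)*10=130 best=130 *, r--
l=3 r=12: min(17,11)*9=99 best=130, r--
l=3 r=11: min(17,2)*8=16 best=130, r--
l=3 r=10: min(17,5)*7=35 best=130, r--
l=3 r=9: min(17,3)*6=18 best=130, r--
l=3 r=8: min(17,16)*5=80 best=130, r--
l=3 r=7: min(17,10)*4=40 best=130, r--
l=3 r=6: min(17,12)*3=36 best=130, r--
l=3 r=5: min(17,19)*2=34 best=130, l++
l=4 r=5: min(20,19)*1=19 best=130, r--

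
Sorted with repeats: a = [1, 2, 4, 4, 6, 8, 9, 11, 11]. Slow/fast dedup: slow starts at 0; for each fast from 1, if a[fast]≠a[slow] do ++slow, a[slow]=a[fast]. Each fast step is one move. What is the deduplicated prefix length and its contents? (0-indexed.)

length 7; prefix = [1, 2, 4, 6, 8, 9, 11]

(s=0,f=1) a[fast]=2≠a[slow]=1 write a[1]=2 → slow++,fast++
(s=1,f=2) a[fast]=4≠a[slow]=2 write a[2]=4 → slow++,fast++
(s=2,f=3) a[fast]=4=a[slow] dup → fast++
(s=2,f=4) a[fast]=6≠a[slow]=4 write a[3]=6 → slow++,fast++
(s=3,f=5) a[fast]=8≠a[slow]=6 write a[4]=8 → slow++,fast++
(s=4,f=6) a[fast]=9≠a[slow]=8 write a[5]=9 → slow++,fast++
(s=5,f=7) a[fast]=11≠a[slow]=9 write a[6]=11 → slow++,fast++
(s=6,f=8) a[fast]=11=a[slow] dup → fast++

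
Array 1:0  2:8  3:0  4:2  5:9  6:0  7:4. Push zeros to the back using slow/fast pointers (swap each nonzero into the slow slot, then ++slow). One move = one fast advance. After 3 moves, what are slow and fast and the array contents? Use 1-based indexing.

slow=2, fast=4, a=[8, 0, 0, 2, 9, 0, 4]

(s=1,f=1) a[fast]=0 → fast++
(s=1,f=2) a[fast]=8≠0 swap→a[1]=8 → slow++,fast++
(s=2,f=3) a[fast]=0 → fast++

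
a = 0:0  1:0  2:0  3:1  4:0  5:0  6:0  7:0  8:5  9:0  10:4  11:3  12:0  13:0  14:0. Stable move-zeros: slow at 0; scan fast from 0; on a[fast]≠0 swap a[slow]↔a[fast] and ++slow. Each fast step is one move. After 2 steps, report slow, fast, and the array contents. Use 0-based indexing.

(s=0,f=0) a[fast]=0 → fast++
(s=0,f=1) a[fast]=0 → fast++

slow=0, fast=2, a=[0, 0, 0, 1, 0, 0, 0, 0, 5, 0, 4, 3, 0, 0, 0]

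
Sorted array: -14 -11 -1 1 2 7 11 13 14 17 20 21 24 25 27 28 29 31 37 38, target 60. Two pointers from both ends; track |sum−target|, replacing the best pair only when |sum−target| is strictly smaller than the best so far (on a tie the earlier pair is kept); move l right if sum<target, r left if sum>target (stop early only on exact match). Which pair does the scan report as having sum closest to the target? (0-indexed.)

pair (29, 31) with sum 60 (|Δ|=0)

[0,19] -14+38=24 d=36 * → l++
[1,19] -11+38=27 d=33 * → l++
[2,19] -1+38=37 d=23 * → l++
[3,19] 1+38=39 d=21 * → l++
[4,19] 2+38=40 d=20 * → l++
[5,19] 7+38=45 d=15 * → l++
[6,19] 11+38=49 d=11 * → l++
[7,19] 13+38=51 d=9 * → l++
[8,19] 14+38=52 d=8 * → l++
[9,19] 17+38=55 d=5 * → l++
[10,19] 20+38=58 d=2 * → l++
[11,19] 21+38=59 d=1 * → l++
[12,19] 24+38=62 d=2 → r--
[12,18] 24+37=61 d=1 → r--
[12,17] 24+31=55 d=5 → l++
[13,17] 25+31=56 d=4 → l++
[14,17] 27+31=58 d=2 → l++
[15,17] 28+31=59 d=1 → l++
[16,17] 29+31=60 d=0 * → stop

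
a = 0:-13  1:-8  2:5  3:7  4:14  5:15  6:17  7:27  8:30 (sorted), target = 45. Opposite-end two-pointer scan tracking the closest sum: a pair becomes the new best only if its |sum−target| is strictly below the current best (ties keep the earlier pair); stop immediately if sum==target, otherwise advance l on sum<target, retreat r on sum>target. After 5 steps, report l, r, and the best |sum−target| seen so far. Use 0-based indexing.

l=5, r=8, best |Δ|=1

[0,8] -13+30=17 d=28 * → l++
[1,8] -8+30=22 d=23 * → l++
[2,8] 5+30=35 d=10 * → l++
[3,8] 7+30=37 d=8 * → l++
[4,8] 14+30=44 d=1 * → l++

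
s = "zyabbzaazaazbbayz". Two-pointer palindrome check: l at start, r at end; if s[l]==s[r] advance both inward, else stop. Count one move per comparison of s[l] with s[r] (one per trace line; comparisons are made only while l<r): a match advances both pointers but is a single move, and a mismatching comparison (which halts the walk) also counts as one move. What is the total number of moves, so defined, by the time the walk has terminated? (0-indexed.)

l=0 r=16: 'z'=='z', l++,r--
l=1 r=15: 'y'=='y', l++,r--
l=2 r=14: 'a'=='a', l++,r--
l=3 r=13: 'b'=='b', l++,r--
l=4 r=12: 'b'=='b', l++,r--
l=5 r=11: 'z'=='z', l++,r--
l=6 r=10: 'a'=='a', l++,r--
l=7 r=9: 'a'=='a', l++,r--

8 moves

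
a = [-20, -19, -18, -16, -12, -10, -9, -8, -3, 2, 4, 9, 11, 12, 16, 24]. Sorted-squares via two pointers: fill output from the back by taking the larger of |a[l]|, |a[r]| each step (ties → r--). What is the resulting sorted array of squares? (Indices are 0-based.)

[0,15] |-20|<=|24| out[15]=576 → r--
[0,14] |-20|>|16| out[14]=400 → l++
[1,14] |-19|>|16| out[13]=361 → l++
[2,14] |-18|>|16| out[12]=324 → l++
[3,14] |-16|<=|16| out[11]=256 → r--
[3,13] |-16|>|12| out[10]=256 → l++
[4,13] |-12|<=|12| out[9]=144 → r--
[4,12] |-12|>|11| out[8]=144 → l++
[5,12] |-10|<=|11| out[7]=121 → r--
[5,11] |-10|>|9| out[6]=100 → l++
[6,11] |-9|<=|9| out[5]=81 → r--
[6,10] |-9|>|4| out[4]=81 → l++
[7,10] |-8|>|4| out[3]=64 → l++
[8,10] |-3|<=|4| out[2]=16 → r--
[8,9] |-3|>|2| out[1]=9 → l++
[9,9] |2|<=|2| out[0]=4 → r--

[4, 9, 16, 64, 81, 81, 100, 121, 144, 144, 256, 256, 324, 361, 400, 576]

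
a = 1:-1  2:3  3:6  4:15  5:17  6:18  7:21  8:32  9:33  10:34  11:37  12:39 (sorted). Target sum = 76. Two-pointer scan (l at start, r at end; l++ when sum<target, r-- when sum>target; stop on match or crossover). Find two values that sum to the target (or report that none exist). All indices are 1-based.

(37, 39)

[1,12] -1+39=38 <76 → l++
[2,12] 3+39=42 <76 → l++
[3,12] 6+39=45 <76 → l++
[4,12] 15+39=54 <76 → l++
[5,12] 17+39=56 <76 → l++
[6,12] 18+39=57 <76 → l++
[7,12] 21+39=60 <76 → l++
[8,12] 32+39=71 <76 → l++
[9,12] 33+39=72 <76 → l++
[10,12] 34+39=73 <76 → l++
[11,12] 37+39=76 → found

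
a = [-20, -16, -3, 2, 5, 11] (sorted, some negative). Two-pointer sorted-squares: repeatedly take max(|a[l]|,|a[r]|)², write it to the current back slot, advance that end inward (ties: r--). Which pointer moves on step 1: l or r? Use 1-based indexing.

[1,6] |-20|>|11| out[6]=400 → l++

l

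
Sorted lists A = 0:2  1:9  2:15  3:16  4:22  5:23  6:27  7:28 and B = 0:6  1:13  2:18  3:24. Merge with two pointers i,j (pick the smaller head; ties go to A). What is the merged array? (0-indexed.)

[i=0,j=0] A[i]=2<=B[j]=6 take 2 → i++
[i=1,j=0] A[i]=9>B[j]=6 take 6 → j++
[i=1,j=1] A[i]=9<=B[j]=13 take 9 → i++
[i=2,j=1] A[i]=15>B[j]=13 take 13 → j++
[i=2,j=2] A[i]=15<=B[j]=18 take 15 → i++
[i=3,j=2] A[i]=16<=B[j]=18 take 16 → i++
[i=4,j=2] A[i]=22>B[j]=18 take 18 → j++
[i=4,j=3] A[i]=22<=B[j]=24 take 22 → i++
[i=5,j=3] A[i]=23<=B[j]=24 take 23 → i++
[i=6,j=3] A[i]=27>B[j]=24 take 24 → j++
[i=6,j=4] B done, take A[i]=27 → i++
[i=7,j=4] B done, take A[i]=28 → i++

[2, 6, 9, 13, 15, 16, 18, 22, 23, 24, 27, 28]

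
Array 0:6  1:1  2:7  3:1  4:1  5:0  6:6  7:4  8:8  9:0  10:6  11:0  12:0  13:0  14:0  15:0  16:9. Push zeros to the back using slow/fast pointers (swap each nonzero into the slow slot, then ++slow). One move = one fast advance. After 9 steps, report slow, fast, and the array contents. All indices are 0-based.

slow=8, fast=9, a=[6, 1, 7, 1, 1, 6, 4, 8, 0, 0, 6, 0, 0, 0, 0, 0, 9]

slow=0 fast=0: a[fast]=6≠0 swap→a[0]=6, slow++,fast++
slow=1 fast=1: a[fast]=1≠0 swap→a[1]=1, slow++,fast++
slow=2 fast=2: a[fast]=7≠0 swap→a[2]=7, slow++,fast++
slow=3 fast=3: a[fast]=1≠0 swap→a[3]=1, slow++,fast++
slow=4 fast=4: a[fast]=1≠0 swap→a[4]=1, slow++,fast++
slow=5 fast=5: a[fast]=0, fast++
slow=5 fast=6: a[fast]=6≠0 swap→a[5]=6, slow++,fast++
slow=6 fast=7: a[fast]=4≠0 swap→a[6]=4, slow++,fast++
slow=7 fast=8: a[fast]=8≠0 swap→a[7]=8, slow++,fast++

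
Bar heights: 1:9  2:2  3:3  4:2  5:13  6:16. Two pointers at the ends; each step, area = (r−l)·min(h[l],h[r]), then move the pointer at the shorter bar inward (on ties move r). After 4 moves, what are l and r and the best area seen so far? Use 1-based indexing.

l=1 r=6: min(9,16)*5=45 best=45 *, l++
l=2 r=6: min(2,16)*4=8 best=45, l++
l=3 r=6: min(3,16)*3=9 best=45, l++
l=4 r=6: min(2,16)*2=4 best=45, l++

l=5, r=6, best area=45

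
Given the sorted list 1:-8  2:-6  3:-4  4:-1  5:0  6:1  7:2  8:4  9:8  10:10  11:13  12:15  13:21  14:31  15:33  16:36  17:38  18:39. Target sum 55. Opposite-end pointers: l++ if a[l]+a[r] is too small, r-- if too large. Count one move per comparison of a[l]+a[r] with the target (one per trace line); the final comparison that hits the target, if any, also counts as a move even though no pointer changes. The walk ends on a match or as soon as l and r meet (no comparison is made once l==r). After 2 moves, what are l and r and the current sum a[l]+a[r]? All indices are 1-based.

l=3, r=18, sum=35

[1,18] -8+39=31 <55 → l++
[2,18] -6+39=33 <55 → l++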